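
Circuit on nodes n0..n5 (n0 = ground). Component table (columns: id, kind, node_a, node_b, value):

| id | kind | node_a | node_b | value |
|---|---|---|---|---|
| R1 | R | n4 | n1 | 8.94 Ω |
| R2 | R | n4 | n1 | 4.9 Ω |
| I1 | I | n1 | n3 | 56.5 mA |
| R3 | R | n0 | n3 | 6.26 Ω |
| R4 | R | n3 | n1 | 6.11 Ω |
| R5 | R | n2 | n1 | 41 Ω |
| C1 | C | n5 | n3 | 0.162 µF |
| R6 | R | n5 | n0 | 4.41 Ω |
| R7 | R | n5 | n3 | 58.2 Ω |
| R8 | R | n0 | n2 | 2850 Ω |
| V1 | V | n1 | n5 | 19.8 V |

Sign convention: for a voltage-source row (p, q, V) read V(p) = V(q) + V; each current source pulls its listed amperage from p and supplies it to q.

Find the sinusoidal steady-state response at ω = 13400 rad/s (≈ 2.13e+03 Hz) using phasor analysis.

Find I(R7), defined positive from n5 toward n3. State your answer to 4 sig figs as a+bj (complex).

-0.2064+0.001632j A

MNA unknowns: 5 node voltages V₁..V_5 plus 1 source current (V1)
R1: Y=0.1119+0.000j on G[4,1]
R2: Y=0.2041+0.000j on G[4,1]
I1: z[1]−=0.0565, z[3]+=0.0565
R3: Y=0.1597+0.000j on G[0,3]
R4: Y=0.1637+0.000j on G[3,1]
R5: Y=0.02439+0.000j on G[2,1]
C1: Y=0.000+0.002171j on G[5,3]
R6: Y=0.2268+0.000j on G[5,0]
R7: Y=0.01718+0.000j on G[5,3]
R8: Y=0.0003509+0.000j on G[0,2]
V1: row V1−V5=19.8, i_V1 at 1,5
solve → V1=14.82+0.03922j, V2=14.61+0.03866j, V3=7.036-0.05576j, V4=14.82+0.03922j, V5=-4.979+0.03922j
aux → i_V1=-1.336-0.01556j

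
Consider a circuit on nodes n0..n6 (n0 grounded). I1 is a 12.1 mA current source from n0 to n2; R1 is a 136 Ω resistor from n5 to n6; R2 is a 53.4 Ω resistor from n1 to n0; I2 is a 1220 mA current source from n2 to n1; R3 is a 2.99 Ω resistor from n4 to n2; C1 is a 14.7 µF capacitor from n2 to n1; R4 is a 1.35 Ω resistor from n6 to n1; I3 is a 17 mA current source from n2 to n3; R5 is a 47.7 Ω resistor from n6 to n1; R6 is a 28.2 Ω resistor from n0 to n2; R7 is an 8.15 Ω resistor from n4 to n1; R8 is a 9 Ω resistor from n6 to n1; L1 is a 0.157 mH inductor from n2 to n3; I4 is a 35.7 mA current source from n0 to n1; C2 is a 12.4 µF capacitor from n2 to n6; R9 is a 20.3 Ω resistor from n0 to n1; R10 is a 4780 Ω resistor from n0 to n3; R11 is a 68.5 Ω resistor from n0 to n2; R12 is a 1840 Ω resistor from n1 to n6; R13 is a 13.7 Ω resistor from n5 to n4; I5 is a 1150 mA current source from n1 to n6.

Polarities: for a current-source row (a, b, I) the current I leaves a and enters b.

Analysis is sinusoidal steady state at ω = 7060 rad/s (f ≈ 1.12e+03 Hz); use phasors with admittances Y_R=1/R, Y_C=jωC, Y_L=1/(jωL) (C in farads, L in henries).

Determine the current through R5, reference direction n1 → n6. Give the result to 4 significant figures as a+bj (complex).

Apply KCL at each of the 6 non-ground nodes and solve the resulting linear system.
Node n1: branches {R2, I2, C1, R4, R5, R7, R8, I4, R9, R12, I5} → V_1 = 1.502-1.958j
Node n2: branches {I1, I2, R3, C1, I3, R6, L1, C2, R11} → V_2 = -1.081+2.649j
Node n3: branches {I3, L1, R10} → V_3 = -1.080+2.668j
Node n4: branches {R3, R7, R13} → V_4 = -0.3486+1.359j
Node n5: branches {R1, R13} → V_5 = -0.1058+1.027j
Node n6: branches {R1, R4, R5, R8, C2, R12, I5} → V_6 = 2.305-2.270j

-0.01684+0.006534j A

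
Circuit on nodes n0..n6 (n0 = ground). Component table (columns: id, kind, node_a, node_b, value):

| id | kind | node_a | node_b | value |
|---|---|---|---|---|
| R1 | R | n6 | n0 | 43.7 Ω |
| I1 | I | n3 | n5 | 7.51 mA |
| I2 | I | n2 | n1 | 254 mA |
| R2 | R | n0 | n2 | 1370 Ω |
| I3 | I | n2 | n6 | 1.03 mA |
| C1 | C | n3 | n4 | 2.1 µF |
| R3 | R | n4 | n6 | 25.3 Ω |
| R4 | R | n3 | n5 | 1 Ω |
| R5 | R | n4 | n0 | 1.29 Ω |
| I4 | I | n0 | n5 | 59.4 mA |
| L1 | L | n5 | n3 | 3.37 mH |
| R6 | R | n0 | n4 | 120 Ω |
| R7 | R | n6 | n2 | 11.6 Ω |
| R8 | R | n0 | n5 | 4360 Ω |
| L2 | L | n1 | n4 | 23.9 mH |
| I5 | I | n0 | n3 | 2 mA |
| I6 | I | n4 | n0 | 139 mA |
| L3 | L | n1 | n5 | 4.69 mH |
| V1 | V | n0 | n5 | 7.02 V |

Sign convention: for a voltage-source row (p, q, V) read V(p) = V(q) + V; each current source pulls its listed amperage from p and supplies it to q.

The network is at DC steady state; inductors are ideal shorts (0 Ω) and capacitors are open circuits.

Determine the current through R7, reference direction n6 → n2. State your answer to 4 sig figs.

Apply KCL at each of the 6 non-ground nodes and solve the resulting linear system.
Node n1: branches {I2, L2, L3} → V_1 = -7.020
Node n2: branches {I2, R2, I3, R7} → V_2 = -11.25
Node n3: branches {I1, C1, R4, L1, I5} → V_3 = -7.020
Node n4: branches {C1, R3, R5, R6, L2, I6} → V_4 = -7.020
Node n5: branches {I1, R4, I4, L1, R8, L3, V1} → V_5 = -7.020
Node n6: branches {R1, I3, R3, R7} → V_6 = -8.384
Source currents: i(L1)=0.005510, i(L2)=-5.307, i(L3)=5.561, i(V1)=-5.624

0.2468 A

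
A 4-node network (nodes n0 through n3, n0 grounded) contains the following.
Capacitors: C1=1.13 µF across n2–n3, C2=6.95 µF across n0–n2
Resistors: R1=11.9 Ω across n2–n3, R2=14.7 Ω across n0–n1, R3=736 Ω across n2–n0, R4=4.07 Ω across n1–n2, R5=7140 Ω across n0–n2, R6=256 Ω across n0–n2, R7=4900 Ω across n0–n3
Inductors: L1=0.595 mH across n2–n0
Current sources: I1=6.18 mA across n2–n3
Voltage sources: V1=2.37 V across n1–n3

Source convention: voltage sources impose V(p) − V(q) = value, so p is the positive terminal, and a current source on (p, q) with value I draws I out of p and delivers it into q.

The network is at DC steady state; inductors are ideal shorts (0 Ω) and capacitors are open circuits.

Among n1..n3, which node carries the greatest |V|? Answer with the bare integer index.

Element admittances at DC:
  Y(C1) = 0.000 S between n2,n3
  Y(R1) = 0.08403 S between n2,n3
  L1: short n2↔n0 (DC inductor)
  Y(R2) = 0.06803 S between n0,n1
  Y(R3) = 0.001359 S between n2,n0
  I1: injects 0.00618 A into n3 (from n2)
  Y(R4) = 0.2457 S between n1,n2
  Y(R5) = 0.0001401 S between n0,n2
  Y(R6) = 0.003906 S between n0,n2
  Y(C2) = 0.000 S between n0,n2
  Y(R7) = 0.0002041 S between n0,n3
  V1: constraint V(n1)−V(n3) = 2.37
Assemble and solve the 5×5 MNA system:
  V(n1)=0.5172  V(n2)=0.000  V(n3)=-1.853
  i(L1)=-0.03480  i(V1)=-0.1623

3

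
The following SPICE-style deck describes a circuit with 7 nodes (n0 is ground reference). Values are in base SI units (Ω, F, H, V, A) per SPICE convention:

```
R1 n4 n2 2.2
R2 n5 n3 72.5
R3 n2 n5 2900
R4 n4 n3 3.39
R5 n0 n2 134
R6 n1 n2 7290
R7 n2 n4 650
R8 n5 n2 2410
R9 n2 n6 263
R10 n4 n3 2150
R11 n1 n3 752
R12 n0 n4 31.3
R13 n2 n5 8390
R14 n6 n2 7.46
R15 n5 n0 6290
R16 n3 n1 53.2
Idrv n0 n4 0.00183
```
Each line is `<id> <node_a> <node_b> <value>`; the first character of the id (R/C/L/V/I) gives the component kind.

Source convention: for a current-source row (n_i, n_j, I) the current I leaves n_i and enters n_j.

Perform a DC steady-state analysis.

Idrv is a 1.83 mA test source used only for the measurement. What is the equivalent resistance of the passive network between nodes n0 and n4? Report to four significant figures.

R_eq = 25.35 Ω

MNA unknowns: 6 node voltages V₁..V_6
R1: Y=0.4545 on G[4,2]
R2: Y=0.01379 on G[5,3]
R3: Y=0.0003448 on G[2,5]
R4: Y=0.2950 on G[4,3]
R5: Y=0.007463 on G[0,2]
R6: Y=0.0001372 on G[1,2]
R7: Y=0.001538 on G[2,4]
R8: Y=0.0004149 on G[5,2]
R9: Y=0.003802 on G[2,6]
R10: Y=0.0004651 on G[4,3]
R11: Y=0.001330 on G[1,3]
R12: Y=0.03195 on G[0,4]
R13: Y=0.0001192 on G[2,5]
R14: Y=0.1340 on G[6,2]
R15: Y=0.0001590 on G[5,0]
R16: Y=0.01880 on G[3,1]
Idrv: z[0]−=0.00183, z[4]+=0.00183
solve → V1=0.04636, V2=0.04564, V3=0.04636, V4=0.04639, V5=0.04582, V6=0.04564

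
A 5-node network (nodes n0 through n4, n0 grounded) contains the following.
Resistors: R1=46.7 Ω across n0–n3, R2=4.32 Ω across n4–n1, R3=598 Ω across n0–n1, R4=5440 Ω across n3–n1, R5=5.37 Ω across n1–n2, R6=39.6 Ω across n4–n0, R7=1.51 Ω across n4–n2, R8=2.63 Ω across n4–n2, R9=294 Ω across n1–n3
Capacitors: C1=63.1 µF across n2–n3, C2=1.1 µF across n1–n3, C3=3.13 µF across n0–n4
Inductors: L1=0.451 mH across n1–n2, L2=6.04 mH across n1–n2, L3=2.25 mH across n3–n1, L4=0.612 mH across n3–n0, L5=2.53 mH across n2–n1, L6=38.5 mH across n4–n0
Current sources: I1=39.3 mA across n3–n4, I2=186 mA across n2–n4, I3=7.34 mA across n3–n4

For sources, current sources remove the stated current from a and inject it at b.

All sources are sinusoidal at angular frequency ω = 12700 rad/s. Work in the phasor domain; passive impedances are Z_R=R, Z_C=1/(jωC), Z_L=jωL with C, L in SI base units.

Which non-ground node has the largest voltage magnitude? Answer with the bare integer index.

4

Apply KCL at each of the 4 non-ground nodes and solve the resulting linear system.
Node n1: branches {C2, R2, R3, L1, R4, L2, L3, R5, L5, R9} → V_1 = 0.09712-0.07882j
Node n2: branches {C1, L1, L2, R5, I2, R7, R8, L5} → V_2 = 0.01857-0.1268j
Node n3: branches {R1, C1, C2, R4, L3, I1, L4, R9, I3} → V_3 = 0.02239-0.08146j
Node n4: branches {R2, I1, C3, R6, I2, R7, R8, L6, I3} → V_4 = 0.2077-0.1218j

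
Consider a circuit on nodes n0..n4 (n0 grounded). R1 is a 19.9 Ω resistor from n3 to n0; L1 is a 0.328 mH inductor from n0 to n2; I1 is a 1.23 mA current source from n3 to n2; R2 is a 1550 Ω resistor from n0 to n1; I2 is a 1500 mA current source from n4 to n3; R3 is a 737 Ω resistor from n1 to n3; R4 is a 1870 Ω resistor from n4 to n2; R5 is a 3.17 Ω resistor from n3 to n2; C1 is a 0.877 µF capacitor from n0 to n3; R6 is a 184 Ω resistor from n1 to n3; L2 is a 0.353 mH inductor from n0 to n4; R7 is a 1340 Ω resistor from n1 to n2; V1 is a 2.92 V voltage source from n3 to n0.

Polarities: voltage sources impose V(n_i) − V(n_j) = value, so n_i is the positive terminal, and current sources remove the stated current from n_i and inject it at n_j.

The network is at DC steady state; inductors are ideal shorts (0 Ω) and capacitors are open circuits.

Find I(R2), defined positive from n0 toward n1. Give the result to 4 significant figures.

Element admittances at DC:
  Y(R1) = 0.05025 S between n3,n0
  L1: short n0↔n2 (DC inductor)
  I1: injects 0.00123 A into n2 (from n3)
  Y(R2) = 0.0006452 S between n0,n1
  I2: injects 1.5 A into n3 (from n4)
  Y(R3) = 0.001357 S between n1,n3
  Y(R4) = 0.0005348 S between n4,n2
  Y(R5) = 0.3155 S between n3,n2
  Y(C1) = 0.000 S between n0,n3
  Y(R6) = 0.005435 S between n1,n3
  L2: short n0↔n4 (DC inductor)
  Y(R7) = 0.0007463 S between n1,n2
  V1: constraint V(n3)−V(n0) = 2.92
Assemble and solve the 7×7 MNA system:
  V(n1)=2.423  V(n2)=0.000  V(n3)=2.920  V(n4)=0.000
  i(L1)=-0.9242  i(L2)=1.500  i(V1)=0.4275

-0.001564 A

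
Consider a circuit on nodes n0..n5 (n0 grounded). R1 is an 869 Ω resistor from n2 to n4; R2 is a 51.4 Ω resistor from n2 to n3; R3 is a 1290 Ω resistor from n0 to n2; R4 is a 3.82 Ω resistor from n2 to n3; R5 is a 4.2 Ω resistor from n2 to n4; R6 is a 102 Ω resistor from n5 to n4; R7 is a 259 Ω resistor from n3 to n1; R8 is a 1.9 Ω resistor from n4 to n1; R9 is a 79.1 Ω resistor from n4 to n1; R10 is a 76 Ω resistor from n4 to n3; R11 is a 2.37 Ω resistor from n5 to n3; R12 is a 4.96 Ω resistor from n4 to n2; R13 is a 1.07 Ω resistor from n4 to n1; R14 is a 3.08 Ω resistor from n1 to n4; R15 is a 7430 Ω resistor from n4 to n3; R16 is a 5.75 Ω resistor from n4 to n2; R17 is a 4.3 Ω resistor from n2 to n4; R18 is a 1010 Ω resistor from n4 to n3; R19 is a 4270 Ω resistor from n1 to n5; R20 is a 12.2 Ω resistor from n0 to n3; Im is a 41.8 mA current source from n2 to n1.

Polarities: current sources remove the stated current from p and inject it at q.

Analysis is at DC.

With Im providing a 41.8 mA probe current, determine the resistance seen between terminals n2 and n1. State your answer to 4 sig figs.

Element admittances at DC:
  Y(R1) = 0.001151 S between n2,n4
  Y(R2) = 0.01946 S between n2,n3
  Y(R3) = 0.0007752 S between n0,n2
  Y(R4) = 0.2618 S between n2,n3
  Y(R5) = 0.2381 S between n2,n4
  Y(R6) = 0.009804 S between n5,n4
  Y(R7) = 0.003861 S between n3,n1
  Y(R8) = 0.5263 S between n4,n1
  Y(R9) = 0.01264 S between n4,n1
  Y(R10) = 0.01316 S between n4,n3
  Y(R11) = 0.4219 S between n5,n3
  Y(R12) = 0.2016 S between n4,n2
  Y(R13) = 0.9346 S between n4,n1
  Y(R14) = 0.3247 S between n1,n4
  Y(R15) = 0.0001346 S between n4,n3
  Y(R16) = 0.1739 S between n4,n2
  Y(R17) = 0.2326 S between n2,n4
  Y(R18) = 0.0009901 S between n4,n3
  Y(R19) = 0.0002342 S between n1,n5
  Y(R20) = 0.08197 S between n0,n3
  Im: injects 0.0418 A into n1 (from n2)
Assemble and solve the 5×5 MNA system:
  V(n1)=0.06632  V(n2)=-0.004571  V(n3)=4.323e-05  V(n4)=0.04322  V(n5)=0.001059

R_eq = 1.696 Ω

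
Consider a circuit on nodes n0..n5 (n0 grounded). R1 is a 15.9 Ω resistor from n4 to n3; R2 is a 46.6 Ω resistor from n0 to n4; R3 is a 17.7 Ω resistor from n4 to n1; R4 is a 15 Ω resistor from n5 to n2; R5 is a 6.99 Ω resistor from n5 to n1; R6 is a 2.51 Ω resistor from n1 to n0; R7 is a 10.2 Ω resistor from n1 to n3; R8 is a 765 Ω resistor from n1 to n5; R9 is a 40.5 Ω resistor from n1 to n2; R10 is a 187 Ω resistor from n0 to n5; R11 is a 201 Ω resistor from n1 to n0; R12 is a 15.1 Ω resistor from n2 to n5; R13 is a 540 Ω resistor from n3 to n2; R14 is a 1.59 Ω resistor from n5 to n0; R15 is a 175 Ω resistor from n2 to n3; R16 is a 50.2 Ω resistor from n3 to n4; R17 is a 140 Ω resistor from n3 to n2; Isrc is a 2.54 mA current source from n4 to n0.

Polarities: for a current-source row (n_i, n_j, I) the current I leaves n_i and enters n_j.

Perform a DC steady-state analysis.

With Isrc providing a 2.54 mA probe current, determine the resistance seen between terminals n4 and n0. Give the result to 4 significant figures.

MNA unknowns: 5 node voltages V₁..V_5
R1: Y=0.06289 on G[4,3]
R2: Y=0.02146 on G[0,4]
R3: Y=0.05650 on G[4,1]
R4: Y=0.06667 on G[5,2]
R5: Y=0.1431 on G[5,1]
R6: Y=0.3984 on G[1,0]
R7: Y=0.09804 on G[1,3]
R8: Y=0.001307 on G[1,5]
R9: Y=0.02469 on G[1,2]
R10: Y=0.005348 on G[0,5]
R11: Y=0.004975 on G[1,0]
R12: Y=0.06623 on G[2,5]
R13: Y=0.001852 on G[3,2]
R14: Y=0.6289 on G[5,0]
R15: Y=0.005714 on G[2,3]
R16: Y=0.01992 on G[3,4]
R17: Y=0.007143 on G[3,2]
Isrc: z[4]−=0.00254, z[0]+=0.00254
solve → V1=-0.003646, V2=-0.002226, V3=-0.01180, V4=-0.02316, V5=-0.0009020

R_eq = 9.118 Ω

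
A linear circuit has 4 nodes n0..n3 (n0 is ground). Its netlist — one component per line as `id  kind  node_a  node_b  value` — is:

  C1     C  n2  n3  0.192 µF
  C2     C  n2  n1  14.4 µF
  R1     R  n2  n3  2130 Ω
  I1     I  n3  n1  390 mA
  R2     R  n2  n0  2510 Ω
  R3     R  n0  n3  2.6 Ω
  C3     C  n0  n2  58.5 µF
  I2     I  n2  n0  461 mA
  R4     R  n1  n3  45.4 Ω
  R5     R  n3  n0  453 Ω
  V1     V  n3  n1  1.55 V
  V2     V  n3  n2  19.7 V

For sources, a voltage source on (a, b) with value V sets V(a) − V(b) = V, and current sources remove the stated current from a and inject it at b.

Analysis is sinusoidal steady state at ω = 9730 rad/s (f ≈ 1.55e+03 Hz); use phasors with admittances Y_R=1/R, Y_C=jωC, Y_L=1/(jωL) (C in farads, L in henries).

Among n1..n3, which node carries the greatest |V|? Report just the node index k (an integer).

MNA unknowns: 3 node voltages V₁..V_3 plus 2 source currents (V1, V2)
C1: Y=0.000+0.001868j on G[2,3]
C2: Y=0.000+0.1401j on G[2,1]
R1: Y=0.0004695+0.000j on G[2,3]
I1: z[3]−=0.39, z[1]+=0.39
R2: Y=0.0003984+0.000j on G[2,0]
R3: Y=0.3846+0.000j on G[0,3]
C3: Y=0.000+0.5692j on G[0,2]
I2: z[2]−=0.461, z[0]+=0.461
R4: Y=0.02203+0.000j on G[1,3]
R5: Y=0.002208+0.000j on G[3,0]
V1: row V3−V1=1.55, i_V1 at 3,1
V2: row V3−V2=19.7, i_V2 at 3,2
solve → V1=11.55+9.706j, V2=-6.603+9.706j, V3=13.10+9.706j
aux → i_V1=-0.4241+2.543j, i_V2=-5.076-6.334j

3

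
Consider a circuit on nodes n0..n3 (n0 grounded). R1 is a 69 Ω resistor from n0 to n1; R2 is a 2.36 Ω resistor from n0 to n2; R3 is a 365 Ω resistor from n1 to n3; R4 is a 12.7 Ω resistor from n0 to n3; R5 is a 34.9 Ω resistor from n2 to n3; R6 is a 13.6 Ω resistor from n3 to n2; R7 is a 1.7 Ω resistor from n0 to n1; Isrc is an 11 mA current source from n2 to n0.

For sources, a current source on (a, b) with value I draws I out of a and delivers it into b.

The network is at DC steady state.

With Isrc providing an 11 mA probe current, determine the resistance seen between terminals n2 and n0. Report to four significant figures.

R_eq = 2.132 Ω

Element admittances at DC:
  Y(R1) = 0.01449 S between n0,n1
  Y(R2) = 0.4237 S between n0,n2
  Y(R3) = 0.002740 S between n1,n3
  Y(R4) = 0.07874 S between n0,n3
  Y(R5) = 0.02865 S between n2,n3
  Y(R6) = 0.07353 S between n3,n2
  Y(R7) = 0.5882 S between n0,n1
  Isrc: injects 0.011 A into n0 (from n2)
Assemble and solve the 3×3 MNA system:
  V(n1)=-5.904e-05  V(n2)=-0.02345  V(n3)=-0.01305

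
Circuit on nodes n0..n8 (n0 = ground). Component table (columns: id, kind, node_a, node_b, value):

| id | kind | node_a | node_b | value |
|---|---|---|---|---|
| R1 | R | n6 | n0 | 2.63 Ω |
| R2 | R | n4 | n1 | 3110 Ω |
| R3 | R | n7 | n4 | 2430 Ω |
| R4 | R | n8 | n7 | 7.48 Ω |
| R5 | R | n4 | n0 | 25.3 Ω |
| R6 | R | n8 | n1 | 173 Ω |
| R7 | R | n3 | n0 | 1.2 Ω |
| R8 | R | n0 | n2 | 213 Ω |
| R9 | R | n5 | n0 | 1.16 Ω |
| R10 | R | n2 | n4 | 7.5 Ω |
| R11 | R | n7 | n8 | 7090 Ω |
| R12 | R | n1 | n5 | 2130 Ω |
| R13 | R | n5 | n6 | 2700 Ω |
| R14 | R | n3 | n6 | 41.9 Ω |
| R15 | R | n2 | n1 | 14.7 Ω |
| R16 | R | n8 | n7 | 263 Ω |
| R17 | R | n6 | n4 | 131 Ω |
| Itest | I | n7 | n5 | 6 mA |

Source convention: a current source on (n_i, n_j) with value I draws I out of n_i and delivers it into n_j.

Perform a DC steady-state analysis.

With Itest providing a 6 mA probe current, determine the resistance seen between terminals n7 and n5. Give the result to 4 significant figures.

Element admittances at DC:
  Y(R1) = 0.3802 S between n6,n0
  Y(R2) = 0.0003215 S between n4,n1
  Y(R3) = 0.0004115 S between n7,n4
  Y(R4) = 0.1337 S between n8,n7
  Y(R5) = 0.03953 S between n4,n0
  Y(R6) = 0.005780 S between n8,n1
  Y(R7) = 0.8333 S between n3,n0
  Y(R8) = 0.004695 S between n0,n2
  Y(R9) = 0.8621 S between n5,n0
  Y(R10) = 0.1333 S between n2,n4
  Y(R11) = 0.0001410 S between n7,n8
  Y(R12) = 0.0004695 S between n1,n5
  Y(R13) = 0.0003704 S between n5,n6
  Y(R14) = 0.02387 S between n3,n6
  Y(R15) = 0.06803 S between n2,n1
  Y(R16) = 0.003802 S between n8,n7
  Y(R17) = 0.007634 S between n6,n4
  Itest: injects 0.006 A into n5 (from n7)
Assemble and solve the 8×8 MNA system:
  V(n1)=-0.2254  V(n2)=-0.1460  V(n3)=-5.702e-05  V(n4)=-0.1107  V(n5)=0.006830  V(n6)=-0.002048  V(n7)=-1.224  V(n8)=-1.184

R_eq = 205.2 Ω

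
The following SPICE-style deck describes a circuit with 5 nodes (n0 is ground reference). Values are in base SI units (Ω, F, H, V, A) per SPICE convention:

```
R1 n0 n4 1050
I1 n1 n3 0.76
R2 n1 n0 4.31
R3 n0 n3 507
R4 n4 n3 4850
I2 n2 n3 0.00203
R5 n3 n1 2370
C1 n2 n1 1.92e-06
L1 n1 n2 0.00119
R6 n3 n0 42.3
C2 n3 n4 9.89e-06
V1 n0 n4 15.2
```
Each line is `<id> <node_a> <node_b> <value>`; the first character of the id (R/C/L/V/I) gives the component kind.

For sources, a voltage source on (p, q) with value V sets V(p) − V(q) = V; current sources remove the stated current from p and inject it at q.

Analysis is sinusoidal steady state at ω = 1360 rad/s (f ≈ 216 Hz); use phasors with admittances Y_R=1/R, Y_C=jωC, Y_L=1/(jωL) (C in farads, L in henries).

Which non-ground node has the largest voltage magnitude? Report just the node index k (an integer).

MNA unknowns: 4 node voltages V₁..V_4 plus 1 source current (V1)
R1: Y=0.0009524+0.000j on G[0,4]
I1: z[1]−=0.76, z[3]+=0.76
R2: Y=0.2320+0.000j on G[1,0]
R3: Y=0.001972+0.000j on G[0,3]
R4: Y=0.0002062+0.000j on G[4,3]
I2: z[2]−=0.00203, z[3]+=0.00203
R5: Y=0.0004219+0.000j on G[3,1]
C1: Y=0.000+0.002611j on G[2,1]
L1: Y=0.000-0.6179j on G[1,2]
R6: Y=0.02364+0.000j on G[3,0]
C2: Y=0.000+0.01345j on G[3,4]
V1: row V0−V4=15.2, i_V1 at 0,4
solve → V1=-3.243-0.03247j, V2=-3.243-0.03577j, V3=19.70-17.89j, V4=-15.20+0.000j
aux → i_V1=-0.2623-0.4657j

3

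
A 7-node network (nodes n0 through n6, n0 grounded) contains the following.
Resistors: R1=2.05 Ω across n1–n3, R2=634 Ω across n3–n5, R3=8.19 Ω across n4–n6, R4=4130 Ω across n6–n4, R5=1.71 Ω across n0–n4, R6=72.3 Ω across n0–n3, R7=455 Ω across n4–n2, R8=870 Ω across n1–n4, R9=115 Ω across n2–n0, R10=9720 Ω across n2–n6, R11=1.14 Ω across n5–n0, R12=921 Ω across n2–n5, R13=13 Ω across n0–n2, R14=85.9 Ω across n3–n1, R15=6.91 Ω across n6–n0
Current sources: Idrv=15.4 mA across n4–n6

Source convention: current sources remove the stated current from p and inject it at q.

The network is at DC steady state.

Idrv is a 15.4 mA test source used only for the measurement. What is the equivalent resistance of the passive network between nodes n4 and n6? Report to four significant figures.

Apply KCL at each of the 6 non-ground nodes and solve the resulting linear system.
Node n1: branches {R1, R8, R14} → V_1 = -0.0009112
Node n2: branches {R7, R9, R10, R12, R13} → V_2 = -0.0002552
Node n3: branches {R1, R2, R6, R14} → V_3 = -0.0008839
Node n4: branches {R3, R4, R5, R7, R8, Idrv} → V_4 = -0.01276
Node n5: branches {R2, R11, R12} → V_5 = -1.899e-06
Node n6: branches {R3, R4, R10, R15, Idrv} → V_6 = 0.05180

R_eq = 4.192 Ω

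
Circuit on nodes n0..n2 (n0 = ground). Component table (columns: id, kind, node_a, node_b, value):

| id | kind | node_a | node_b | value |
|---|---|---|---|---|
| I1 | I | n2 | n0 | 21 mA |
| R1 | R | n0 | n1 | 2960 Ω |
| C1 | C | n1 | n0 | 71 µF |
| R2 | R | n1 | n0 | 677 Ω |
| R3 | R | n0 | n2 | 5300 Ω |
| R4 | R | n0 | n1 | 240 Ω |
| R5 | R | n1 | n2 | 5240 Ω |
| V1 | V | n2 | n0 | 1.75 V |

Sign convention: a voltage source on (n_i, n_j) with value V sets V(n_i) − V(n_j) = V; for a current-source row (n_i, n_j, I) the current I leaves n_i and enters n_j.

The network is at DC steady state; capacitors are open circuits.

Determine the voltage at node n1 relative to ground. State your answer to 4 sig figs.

MNA unknowns: 2 node voltages V₁..V_2 plus 1 source current (V1)
I1: z[2]−=0.021, z[0]+=0.021
R1: Y=0.0003378 on G[0,1]
C1: Y=0.000 on G[1,0]
R2: Y=0.001477 on G[1,0]
R3: Y=0.0001887 on G[0,2]
R4: Y=0.004167 on G[0,1]
R5: Y=0.0001908 on G[1,2]
V1: row V2−V0=1.75, i_V1 at 2,0
solve → V1=0.05411, V2=1.750
aux → i_V1=-0.02165

0.05411 V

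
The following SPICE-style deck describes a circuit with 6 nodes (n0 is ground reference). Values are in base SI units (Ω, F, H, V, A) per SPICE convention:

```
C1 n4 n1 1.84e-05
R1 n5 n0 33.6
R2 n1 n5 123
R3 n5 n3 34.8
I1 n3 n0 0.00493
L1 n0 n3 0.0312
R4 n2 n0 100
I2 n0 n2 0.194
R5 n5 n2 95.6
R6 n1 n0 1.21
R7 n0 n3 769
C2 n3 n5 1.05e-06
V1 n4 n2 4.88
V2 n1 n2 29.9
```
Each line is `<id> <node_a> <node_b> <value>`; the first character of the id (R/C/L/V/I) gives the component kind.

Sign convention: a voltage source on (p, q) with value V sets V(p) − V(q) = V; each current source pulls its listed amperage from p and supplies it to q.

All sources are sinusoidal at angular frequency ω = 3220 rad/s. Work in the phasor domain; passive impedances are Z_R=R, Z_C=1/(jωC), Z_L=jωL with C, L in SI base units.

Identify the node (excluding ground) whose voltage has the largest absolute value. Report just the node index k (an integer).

MNA unknowns: 5 node voltages V₁..V_5 plus 2 source currents (V1, V2)
C1: Y=0.000+0.05925j on G[4,1]
R1: Y=0.02976+0.000j on G[5,0]
R2: Y=0.008130+0.000j on G[1,5]
R3: Y=0.02874+0.000j on G[5,3]
I1: z[3]−=0.00493, z[0]+=0.00493
L1: Y=0.000-0.009954j on G[0,3]
R4: Y=0.01000+0.000j on G[2,0]
I2: z[0]−=0.194, z[2]+=0.194
R5: Y=0.01046+0.000j on G[5,2]
R6: Y=0.8264+0.000j on G[1,0]
R7: Y=0.001300+0.000j on G[0,3]
C2: Y=0.000+0.003381j on G[3,5]
V1: row V4−V2=4.88, i_V1 at 4,2
V2: row V1−V2=29.9, i_V2 at 1,2
solve → V1=0.8208-0.02034j, V2=-29.08-0.02034j, V3=-4.844-2.584j, V4=-24.20-0.02034j, V5=-5.592-0.9354j
aux → i_V1=0.000+1.482j, i_V2=-0.7305-1.473j

2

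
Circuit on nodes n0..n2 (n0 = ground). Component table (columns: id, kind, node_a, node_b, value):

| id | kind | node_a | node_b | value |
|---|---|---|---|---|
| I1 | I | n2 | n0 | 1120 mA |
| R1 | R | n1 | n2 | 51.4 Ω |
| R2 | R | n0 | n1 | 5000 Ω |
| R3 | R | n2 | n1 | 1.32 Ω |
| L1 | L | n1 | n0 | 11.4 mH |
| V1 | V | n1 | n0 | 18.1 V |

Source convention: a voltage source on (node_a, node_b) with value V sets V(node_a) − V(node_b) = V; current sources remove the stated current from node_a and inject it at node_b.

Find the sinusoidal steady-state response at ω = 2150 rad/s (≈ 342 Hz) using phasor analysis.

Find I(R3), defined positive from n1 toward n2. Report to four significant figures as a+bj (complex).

1.092+0.000j A

Element admittances at ω=2150 rad/s:
  I1: injects 1.12 A into n0 (from n2)
  Y(R1) = 0.01946+0.000j S between n1,n2
  Y(R2) = 0.0002000+0.000j S between n0,n1
  Y(R3) = 0.7576+0.000j S between n2,n1
  Y(L1) = 0.000-0.04080j S between n1,n0
  V1: constraint V(n1)−V(n0) = 18.1
Assemble and solve the 3×3 MNA system:
  V(n1)=18.10+0.000j  V(n2)=16.66+0.000j
  i(V1)=-1.124+0.7385j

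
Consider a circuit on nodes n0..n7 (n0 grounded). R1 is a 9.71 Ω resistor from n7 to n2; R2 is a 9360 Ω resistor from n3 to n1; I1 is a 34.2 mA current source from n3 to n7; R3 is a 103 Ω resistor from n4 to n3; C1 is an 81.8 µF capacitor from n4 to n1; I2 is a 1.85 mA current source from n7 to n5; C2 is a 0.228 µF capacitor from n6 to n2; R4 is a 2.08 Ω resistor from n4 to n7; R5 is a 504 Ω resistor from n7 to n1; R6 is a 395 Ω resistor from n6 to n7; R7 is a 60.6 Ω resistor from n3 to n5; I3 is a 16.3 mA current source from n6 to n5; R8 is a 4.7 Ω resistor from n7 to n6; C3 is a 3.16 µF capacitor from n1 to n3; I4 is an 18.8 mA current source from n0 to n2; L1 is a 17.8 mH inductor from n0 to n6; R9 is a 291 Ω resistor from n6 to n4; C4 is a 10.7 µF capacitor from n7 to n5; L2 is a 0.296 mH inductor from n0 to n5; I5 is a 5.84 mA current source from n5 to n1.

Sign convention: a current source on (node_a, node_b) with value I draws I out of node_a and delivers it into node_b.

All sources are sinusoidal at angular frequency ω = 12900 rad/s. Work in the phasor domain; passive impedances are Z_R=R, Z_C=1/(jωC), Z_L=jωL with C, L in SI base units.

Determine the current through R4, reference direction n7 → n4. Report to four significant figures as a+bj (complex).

0.02093+0.007735j A

Apply KCL at each of the 7 non-ground nodes and solve the resulting linear system.
Node n1: branches {R2, C1, R5, C3, I5} → V_1 = -0.1148-0.02902j
Node n2: branches {R1, C2, I4} → V_2 = 0.1239-0.03682j
Node n3: branches {R2, I1, R3, R7, C3} → V_3 = -0.4479+0.5444j
Node n4: branches {R3, C1, R4, R9} → V_4 = -0.1020-0.04557j
Node n5: branches {I2, R7, I3, C4, L2, I5} → V_5 = 0.002211+0.07227j
Node n6: branches {C2, R6, I3, R8, L1, R9} → V_6 = -0.1330-0.02893j
Node n7: branches {R1, I1, I2, R4, R5, R6, R8, C4} → V_7 = -0.05843-0.02948j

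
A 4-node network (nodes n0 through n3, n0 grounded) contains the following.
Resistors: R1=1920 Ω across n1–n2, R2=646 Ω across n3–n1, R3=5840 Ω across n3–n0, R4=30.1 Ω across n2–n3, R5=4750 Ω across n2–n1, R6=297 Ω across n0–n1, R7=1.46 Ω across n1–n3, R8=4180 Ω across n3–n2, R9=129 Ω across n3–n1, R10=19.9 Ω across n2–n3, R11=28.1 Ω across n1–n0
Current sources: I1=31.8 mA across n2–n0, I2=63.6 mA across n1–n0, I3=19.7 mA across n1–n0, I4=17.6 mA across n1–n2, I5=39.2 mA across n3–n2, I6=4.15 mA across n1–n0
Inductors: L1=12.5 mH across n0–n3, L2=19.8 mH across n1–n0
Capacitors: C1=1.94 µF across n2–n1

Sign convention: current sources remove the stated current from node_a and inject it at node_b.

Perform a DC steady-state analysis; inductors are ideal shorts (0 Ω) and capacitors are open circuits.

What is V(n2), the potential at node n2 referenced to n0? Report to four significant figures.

0.2961 V

Element admittances at DC:
  Y(R1) = 0.0005208 S between n1,n2
  I1: injects 0.0318 A into n0 (from n2)
  Y(R2) = 0.001548 S between n3,n1
  I2: injects 0.0636 A into n0 (from n1)
  I3: injects 0.0197 A into n0 (from n1)
  Y(R3) = 0.0001712 S between n3,n0
  L1: short n0↔n3 (DC inductor)
  I4: injects 0.0176 A into n2 (from n1)
  I5: injects 0.0392 A into n2 (from n3)
  Y(R4) = 0.03322 S between n2,n3
  Y(R5) = 0.0002105 S between n2,n1
  Y(R6) = 0.003367 S between n0,n1
  L2: short n1↔n0 (DC inductor)
  Y(R7) = 0.6849 S between n1,n3
  Y(R8) = 0.0002392 S between n3,n2
  Y(R9) = 0.007752 S between n3,n1
  Y(R10) = 0.05025 S between n2,n3
  Y(R11) = 0.03559 S between n1,n0
  Y(C1) = 0.000 S between n2,n1
  I6: injects 0.00415 A into n0 (from n1)
Assemble and solve the 5×5 MNA system:
  V(n1)=0.000  V(n2)=0.2961  V(n3)=0.000
  i(L1)=0.01442  i(L2)=-0.1048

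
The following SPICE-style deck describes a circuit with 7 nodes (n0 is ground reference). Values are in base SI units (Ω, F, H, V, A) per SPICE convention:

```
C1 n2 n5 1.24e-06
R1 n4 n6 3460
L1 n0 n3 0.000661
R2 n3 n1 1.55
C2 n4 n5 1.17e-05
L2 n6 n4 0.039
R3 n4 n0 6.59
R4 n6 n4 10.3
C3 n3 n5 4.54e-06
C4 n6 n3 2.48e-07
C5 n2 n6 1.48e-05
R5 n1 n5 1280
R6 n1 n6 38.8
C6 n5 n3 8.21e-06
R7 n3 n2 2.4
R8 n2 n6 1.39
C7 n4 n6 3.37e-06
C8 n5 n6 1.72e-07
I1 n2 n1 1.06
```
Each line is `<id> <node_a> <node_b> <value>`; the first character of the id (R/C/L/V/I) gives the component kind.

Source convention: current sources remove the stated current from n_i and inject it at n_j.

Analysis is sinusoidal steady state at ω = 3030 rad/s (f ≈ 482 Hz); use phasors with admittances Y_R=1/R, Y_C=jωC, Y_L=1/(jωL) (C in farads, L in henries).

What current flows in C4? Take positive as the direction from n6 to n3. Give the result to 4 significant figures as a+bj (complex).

1.264e-05-0.001367j A

Element admittances at ω=3030 rad/s:
  Y(C1) = 0.000+0.003757j S between n2,n5
  Y(R1) = 0.0002890+0.000j S between n4,n6
  Y(L1) = 0.000-0.4993j S between n0,n3
  Y(R2) = 0.6452+0.000j S between n3,n1
  Y(C2) = 0.000+0.03545j S between n4,n5
  Y(L2) = 0.000-0.008462j S between n6,n4
  Y(R3) = 0.1517+0.000j S between n4,n0
  Y(R4) = 0.09709+0.000j S between n6,n4
  Y(C3) = 0.000+0.01376j S between n3,n5
  Y(C4) = 0.000+0.0007514j S between n6,n3
  Y(C5) = 0.000+0.04484j S between n2,n6
  Y(R5) = 0.0007813+0.000j S between n1,n5
  Y(R6) = 0.02577+0.000j S between n1,n6
  Y(C6) = 0.000+0.02488j S between n5,n3
  Y(R7) = 0.4167+0.000j S between n3,n2
  Y(R8) = 0.7194+0.000j S between n2,n6
  Y(C7) = 0.000+0.01021j S between n4,n6
  Y(C8) = 0.000+0.0005212j S between n5,n6
  I1: injects 1.06 A into n1 (from n2)
Assemble and solve the 6×6 MNA system:
  V(n1)=1.541+0.2132j  V(n2)=-2.051+0.2192j  V(n3)=0.03376+0.2140j  V(n4)=-0.7040+0.1111j  V(n5)=-0.4114+0.1481j  V(n6)=-1.786+0.1971j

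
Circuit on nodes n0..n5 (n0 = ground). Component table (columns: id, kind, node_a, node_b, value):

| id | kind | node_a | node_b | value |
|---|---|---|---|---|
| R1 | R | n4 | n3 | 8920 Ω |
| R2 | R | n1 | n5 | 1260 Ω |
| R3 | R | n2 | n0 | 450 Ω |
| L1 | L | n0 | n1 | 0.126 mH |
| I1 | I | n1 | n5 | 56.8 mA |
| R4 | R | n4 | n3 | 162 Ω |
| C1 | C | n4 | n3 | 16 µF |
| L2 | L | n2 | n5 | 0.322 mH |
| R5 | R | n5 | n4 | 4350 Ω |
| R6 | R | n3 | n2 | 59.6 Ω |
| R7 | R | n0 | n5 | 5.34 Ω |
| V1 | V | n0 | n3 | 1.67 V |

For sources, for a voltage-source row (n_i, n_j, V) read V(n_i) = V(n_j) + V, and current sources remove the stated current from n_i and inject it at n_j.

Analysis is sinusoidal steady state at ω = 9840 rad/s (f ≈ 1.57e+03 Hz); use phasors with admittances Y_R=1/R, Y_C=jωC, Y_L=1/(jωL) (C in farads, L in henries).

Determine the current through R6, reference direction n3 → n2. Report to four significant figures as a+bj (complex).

Apply KCL at each of the 5 non-ground nodes and solve the resulting linear system.
Node n1: branches {R2, L1, I1} → V_1 = -7.762e-05-0.07029j
Node n2: branches {R3, L2, R6} → V_2 = 0.1322-0.08814j
Node n3: branches {R1, R4, C1, R6, V1} → V_3 = -1.670+0.000j
Node n4: branches {R1, R4, C1, R5} → V_4 = -1.670-0.002634j
Node n5: branches {R2, I1, L2, R5, R7} → V_5 = 0.1375+0.008595j
Source currents: i(V1)=-0.03065+0.001476j

-0.03024+0.001479j A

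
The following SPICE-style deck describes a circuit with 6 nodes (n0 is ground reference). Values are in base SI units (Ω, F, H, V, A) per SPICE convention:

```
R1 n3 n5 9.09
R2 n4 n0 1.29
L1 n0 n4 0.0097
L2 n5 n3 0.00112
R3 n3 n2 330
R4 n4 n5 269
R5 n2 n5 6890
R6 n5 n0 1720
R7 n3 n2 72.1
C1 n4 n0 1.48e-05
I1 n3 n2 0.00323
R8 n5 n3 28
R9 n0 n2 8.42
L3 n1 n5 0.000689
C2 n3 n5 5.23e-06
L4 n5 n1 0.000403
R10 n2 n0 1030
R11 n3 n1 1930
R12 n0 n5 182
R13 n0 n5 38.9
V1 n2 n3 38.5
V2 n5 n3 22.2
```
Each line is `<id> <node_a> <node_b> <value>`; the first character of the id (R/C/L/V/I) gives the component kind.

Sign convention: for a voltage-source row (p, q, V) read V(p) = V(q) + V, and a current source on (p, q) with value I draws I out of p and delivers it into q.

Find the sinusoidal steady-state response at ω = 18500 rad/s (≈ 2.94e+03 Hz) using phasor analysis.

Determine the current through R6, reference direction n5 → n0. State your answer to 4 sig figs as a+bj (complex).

-0.007310+2.572e-07j A

MNA unknowns: 5 node voltages V₁..V_5 plus 2 source currents (V1, V2)
R1: Y=0.1100+0.000j on G[3,5]
R2: Y=0.7752+0.000j on G[4,0]
L1: Y=0.000-0.005573j on G[0,4]
L2: Y=0.000-0.04826j on G[5,3]
R3: Y=0.003030+0.000j on G[3,2]
R4: Y=0.003717+0.000j on G[4,5]
R5: Y=0.0001451+0.000j on G[2,5]
R6: Y=0.0005814+0.000j on G[5,0]
R7: Y=0.01387+0.000j on G[3,2]
C1: Y=0.000+0.2738j on G[4,0]
I1: z[3]−=0.00323, z[2]+=0.00323
R8: Y=0.03571+0.000j on G[5,3]
R9: Y=0.1188+0.000j on G[0,2]
L3: Y=0.000-0.07845j on G[1,5]
C2: Y=0.000+0.09675j on G[3,5]
L4: Y=0.000-0.1341j on G[5,1]
R10: Y=0.0009709+0.000j on G[2,0]
R11: Y=0.0005181+0.000j on G[3,1]
R12: Y=0.005495+0.000j on G[0,5]
R13: Y=0.02571+0.000j on G[0,5]
V1: row V2−V3=38.5, i_V1 at 2,3
V2: row V5−V3=22.2, i_V2 at 5,3
solve → V1=-12.57-0.05367j, V2=3.726+0.0004425j, V3=-34.77+0.0004425j, V4=-0.05365+0.01848j, V5=-12.57+0.0004425j
aux → i_V1=-1.096-5.298e-05j, i_V2=-2.798-1.076j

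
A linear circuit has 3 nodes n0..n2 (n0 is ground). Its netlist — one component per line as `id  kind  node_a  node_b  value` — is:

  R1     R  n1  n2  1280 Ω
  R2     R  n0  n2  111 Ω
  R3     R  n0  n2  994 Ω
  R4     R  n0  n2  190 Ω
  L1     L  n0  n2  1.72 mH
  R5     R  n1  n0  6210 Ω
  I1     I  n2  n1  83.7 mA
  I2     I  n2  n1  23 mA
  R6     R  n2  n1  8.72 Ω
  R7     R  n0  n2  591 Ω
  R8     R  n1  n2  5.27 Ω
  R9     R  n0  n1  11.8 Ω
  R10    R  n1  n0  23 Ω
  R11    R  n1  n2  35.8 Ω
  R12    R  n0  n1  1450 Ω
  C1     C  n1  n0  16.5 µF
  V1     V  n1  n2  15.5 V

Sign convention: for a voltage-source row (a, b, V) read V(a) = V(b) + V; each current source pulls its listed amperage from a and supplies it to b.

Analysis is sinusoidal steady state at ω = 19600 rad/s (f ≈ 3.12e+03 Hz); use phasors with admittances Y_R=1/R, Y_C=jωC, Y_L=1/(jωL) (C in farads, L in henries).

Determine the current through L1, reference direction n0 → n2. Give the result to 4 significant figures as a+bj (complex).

MNA unknowns: 2 node voltages V₁..V_2 plus 1 source current (V1)
R1: Y=0.0007813+0.000j on G[1,2]
R2: Y=0.009009+0.000j on G[0,2]
R3: Y=0.001006+0.000j on G[0,2]
R4: Y=0.005263+0.000j on G[0,2]
L1: Y=0.000-0.02966j on G[0,2]
R5: Y=0.0001610+0.000j on G[1,0]
I1: z[2]−=0.0837, z[1]+=0.0837
I2: z[2]−=0.023, z[1]+=0.023
R6: Y=0.1147+0.000j on G[2,1]
R7: Y=0.001692+0.000j on G[0,2]
R8: Y=0.1898+0.000j on G[1,2]
R9: Y=0.08475+0.000j on G[0,1]
R10: Y=0.04348+0.000j on G[1,0]
R11: Y=0.02793+0.000j on G[1,2]
R12: Y=0.0006897+0.000j on G[0,1]
C1: Y=0.000+0.3234j on G[1,0]
V1: row V1−V2=15.5, i_V1 at 1,2
solve → V1=-0.8980-1.342j, V2=-16.40-1.342j
aux → i_V1=-5.375+0.4636j

0.03981-0.4864j A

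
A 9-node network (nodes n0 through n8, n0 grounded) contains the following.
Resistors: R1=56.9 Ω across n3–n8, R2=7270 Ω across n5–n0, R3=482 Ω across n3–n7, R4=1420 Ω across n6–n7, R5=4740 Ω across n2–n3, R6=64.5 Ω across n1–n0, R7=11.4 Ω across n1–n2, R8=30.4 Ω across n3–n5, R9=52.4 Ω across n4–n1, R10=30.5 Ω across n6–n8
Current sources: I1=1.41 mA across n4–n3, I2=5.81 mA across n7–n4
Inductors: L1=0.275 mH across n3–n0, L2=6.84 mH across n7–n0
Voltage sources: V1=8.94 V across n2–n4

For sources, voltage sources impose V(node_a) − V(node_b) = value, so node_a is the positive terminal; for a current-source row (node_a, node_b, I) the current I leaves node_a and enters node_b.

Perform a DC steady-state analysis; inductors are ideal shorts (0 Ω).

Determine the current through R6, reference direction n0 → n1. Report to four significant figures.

-0.004001 A

Apply KCL at each of the 8 non-ground nodes and solve the resulting linear system.
Node n1: branches {R6, R7, R9} → V_1 = 0.2580
Node n2: branches {R5, R7, V1} → V_2 = 1.893
Node n3: branches {R1, R3, I1, L1, R5, R8} → V_3 = 0.000
Node n4: branches {I1, R9, I2, V1} → V_4 = -7.047
Node n5: branches {R2, R8} → V_5 = 0.000
Node n6: branches {R4, R10} → V_6 = 0.000
Node n7: branches {R3, R4, L2, I2} → V_7 = 0.000
Node n8: branches {R1, R10} → V_8 = 0.000
Source currents: i(L1)=0.001809, i(L2)=-0.005810, i(V1)=-0.1438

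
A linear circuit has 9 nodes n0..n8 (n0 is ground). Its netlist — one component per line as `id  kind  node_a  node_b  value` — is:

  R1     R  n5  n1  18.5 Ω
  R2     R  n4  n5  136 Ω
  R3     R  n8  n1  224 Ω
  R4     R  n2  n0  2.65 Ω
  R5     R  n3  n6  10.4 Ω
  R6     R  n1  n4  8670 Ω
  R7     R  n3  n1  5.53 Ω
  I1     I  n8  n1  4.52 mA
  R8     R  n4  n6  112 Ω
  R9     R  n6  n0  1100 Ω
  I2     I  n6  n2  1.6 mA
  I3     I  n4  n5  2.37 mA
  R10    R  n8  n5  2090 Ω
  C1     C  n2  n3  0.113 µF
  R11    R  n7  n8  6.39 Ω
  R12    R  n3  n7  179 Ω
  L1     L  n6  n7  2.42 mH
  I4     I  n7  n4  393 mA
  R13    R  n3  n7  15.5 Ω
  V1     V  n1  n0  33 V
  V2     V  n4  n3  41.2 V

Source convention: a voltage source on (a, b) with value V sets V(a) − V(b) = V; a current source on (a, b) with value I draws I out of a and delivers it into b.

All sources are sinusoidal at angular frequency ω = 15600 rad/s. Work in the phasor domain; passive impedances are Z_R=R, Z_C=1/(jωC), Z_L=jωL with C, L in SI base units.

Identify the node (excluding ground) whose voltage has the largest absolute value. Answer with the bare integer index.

4

Element admittances at ω=15600 rad/s:
  Y(R1) = 0.05405+0.000j S between n5,n1
  Y(R2) = 0.007353+0.000j S between n4,n5
  Y(R3) = 0.004464+0.000j S between n8,n1
  Y(R4) = 0.3774+0.000j S between n2,n0
  Y(R5) = 0.09615+0.000j S between n3,n6
  Y(R6) = 0.0001153+0.000j S between n1,n4
  Y(R7) = 0.1808+0.000j S between n3,n1
  I1: injects 0.00452 A into n1 (from n8)
  Y(R8) = 0.008929+0.000j S between n4,n6
  Y(R9) = 0.0009091+0.000j S between n6,n0
  I2: injects 0.0016 A into n2 (from n6)
  I3: injects 0.00237 A into n5 (from n4)
  Y(R10) = 0.0004785+0.000j S between n8,n5
  Y(C1) = 0.000+0.001763j S between n2,n3
  Y(R11) = 0.1565+0.000j S between n7,n8
  Y(R12) = 0.005587+0.000j S between n3,n7
  Y(L1) = 0.000-0.02649j S between n6,n7
  I4: injects 0.393 A into n4 (from n7)
  Y(R13) = 0.06452+0.000j S between n3,n7
  V1: constraint V(n1)−V(n0) = 33
  V2: constraint V(n4)−V(n3) = 41.2
Assemble and solve the 10×10 MNA system:
  V(n1)=33.00+0.000j  V(n2)=0.006057+0.1471j  V(n3)=31.49-0.2419j  V(n4)=72.69-0.2419j  V(n5)=37.71-0.04671j  V(n6)=33.75+1.294j  V(n7)=27.61-2.397j  V(n8)=27.76-2.324j
  i(V1)=-0.03297-0.05667j  i(V2)=-0.2188+0.01518j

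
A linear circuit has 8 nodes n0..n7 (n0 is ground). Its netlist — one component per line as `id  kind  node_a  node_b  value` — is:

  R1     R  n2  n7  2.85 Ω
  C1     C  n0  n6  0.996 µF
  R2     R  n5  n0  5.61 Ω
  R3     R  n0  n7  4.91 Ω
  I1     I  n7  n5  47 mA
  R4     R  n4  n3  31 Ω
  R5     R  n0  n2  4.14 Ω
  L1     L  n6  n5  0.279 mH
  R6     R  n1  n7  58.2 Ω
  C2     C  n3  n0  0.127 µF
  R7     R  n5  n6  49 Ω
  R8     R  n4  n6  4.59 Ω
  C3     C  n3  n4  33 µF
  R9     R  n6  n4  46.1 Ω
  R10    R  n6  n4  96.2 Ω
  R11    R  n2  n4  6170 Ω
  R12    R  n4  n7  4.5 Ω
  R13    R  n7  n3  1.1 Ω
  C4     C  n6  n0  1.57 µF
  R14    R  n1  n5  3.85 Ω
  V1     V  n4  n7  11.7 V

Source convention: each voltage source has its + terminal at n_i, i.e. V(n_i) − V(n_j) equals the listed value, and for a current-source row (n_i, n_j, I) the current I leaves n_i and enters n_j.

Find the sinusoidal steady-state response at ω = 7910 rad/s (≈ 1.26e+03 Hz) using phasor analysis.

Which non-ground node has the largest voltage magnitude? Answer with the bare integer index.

Element admittances at ω=7910 rad/s:
  Y(R1) = 0.3509+0.000j S between n2,n7
  Y(C1) = 0.000+0.007878j S between n0,n6
  Y(R2) = 0.1783+0.000j S between n5,n0
  Y(R3) = 0.2037+0.000j S between n0,n7
  I1: injects 0.047 A into n5 (from n7)
  Y(R4) = 0.03226+0.000j S between n4,n3
  Y(R5) = 0.2415+0.000j S between n0,n2
  Y(L1) = 0.000-0.4531j S between n6,n5
  Y(R6) = 0.01718+0.000j S between n1,n7
  Y(C2) = 0.000+0.001005j S between n3,n0
  Y(R7) = 0.02041+0.000j S between n5,n6
  Y(R8) = 0.2179+0.000j S between n4,n6
  Y(C3) = 0.000+0.2610j S between n3,n4
  Y(R9) = 0.02169+0.000j S between n6,n4
  Y(R10) = 0.01040+0.000j S between n6,n4
  Y(R11) = 0.0001621+0.000j S between n2,n4
  Y(R12) = 0.2222+0.000j S between n4,n7
  Y(R13) = 0.9091+0.000j S between n7,n3
  Y(C4) = 0.000+0.01242j S between n6,n0
  Y(R14) = 0.2597+0.000j S between n1,n5
  V1: constraint V(n4)−V(n7) = 11.7
Assemble and solve the 8×8 MNA system:
  V(n1)=4.441-1.129j  V(n2)=-1.455+0.1833j  V(n3)=-1.251+3.219j  V(n4)=9.238+0.3094j  V(n5)=4.898-1.224j  V(n6)=5.526+0.8324j  V(n7)=-2.462+0.3094j
  i(V1)=-4.627-2.513j

4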